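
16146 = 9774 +6372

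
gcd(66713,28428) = 1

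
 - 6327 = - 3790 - 2537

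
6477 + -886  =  5591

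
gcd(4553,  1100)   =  1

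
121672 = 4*30418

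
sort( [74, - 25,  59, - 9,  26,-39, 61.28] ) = [ - 39, - 25, - 9,26, 59 , 61.28, 74] 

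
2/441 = 2/441 = 0.00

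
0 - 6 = -6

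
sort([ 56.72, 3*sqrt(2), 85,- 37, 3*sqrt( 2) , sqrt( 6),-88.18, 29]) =[-88.18,-37,sqrt( 6), 3*sqrt ( 2), 3*sqrt( 2 ),29, 56.72,  85] 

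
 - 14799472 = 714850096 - 729649568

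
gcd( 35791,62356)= 7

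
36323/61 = 595 + 28/61 = 595.46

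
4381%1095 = 1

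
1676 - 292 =1384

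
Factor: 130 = 2^1*5^1*13^1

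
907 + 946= 1853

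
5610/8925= 22/35 = 0.63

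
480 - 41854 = -41374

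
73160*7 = 512120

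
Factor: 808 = 2^3*101^1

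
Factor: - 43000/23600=-2^( - 1)*5^1 * 43^1*59^( - 1) =-215/118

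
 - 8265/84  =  -99 + 17/28 = - 98.39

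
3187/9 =354+1/9 =354.11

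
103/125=103/125 = 0.82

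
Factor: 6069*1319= 8005011 = 3^1*7^1*17^2*1319^1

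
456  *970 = 442320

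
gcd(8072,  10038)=2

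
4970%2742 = 2228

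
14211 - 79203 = -64992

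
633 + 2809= 3442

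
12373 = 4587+7786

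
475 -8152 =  - 7677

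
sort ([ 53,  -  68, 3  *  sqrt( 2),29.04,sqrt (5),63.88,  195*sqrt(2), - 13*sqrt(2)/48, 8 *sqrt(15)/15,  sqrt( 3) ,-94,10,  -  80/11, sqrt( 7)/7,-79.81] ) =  [ - 94 , - 79.81, - 68,  -  80/11,-13 *sqrt( 2)/48, sqrt(7)/7, sqrt( 3),8 * sqrt( 15 )/15, sqrt(5),3*sqrt( 2), 10, 29.04, 53, 63.88, 195*sqrt( 2)]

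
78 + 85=163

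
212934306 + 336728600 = 549662906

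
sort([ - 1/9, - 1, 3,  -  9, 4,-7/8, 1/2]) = [-9, - 1, - 7/8, - 1/9,1/2, 3 , 4]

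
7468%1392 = 508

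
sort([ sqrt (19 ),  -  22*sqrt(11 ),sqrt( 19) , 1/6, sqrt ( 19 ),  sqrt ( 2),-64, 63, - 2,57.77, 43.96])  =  [ - 22*sqrt( 11), - 64, - 2,1/6,sqrt (2 ), sqrt( 19), sqrt( 19),sqrt( 19), 43.96,57.77,63]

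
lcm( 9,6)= 18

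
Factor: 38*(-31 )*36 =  - 2^3*3^2 * 19^1 * 31^1 =- 42408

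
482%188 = 106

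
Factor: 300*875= 2^2*3^1*5^5*7^1 = 262500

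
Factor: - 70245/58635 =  - 7^1*223^1*1303^( - 1 ) = -1561/1303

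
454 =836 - 382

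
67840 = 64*1060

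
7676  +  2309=9985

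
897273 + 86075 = 983348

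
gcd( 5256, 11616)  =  24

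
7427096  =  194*38284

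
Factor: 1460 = 2^2*5^1 *73^1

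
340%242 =98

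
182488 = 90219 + 92269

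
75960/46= 1651 + 7/23 = 1651.30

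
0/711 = 0   =  0.00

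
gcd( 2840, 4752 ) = 8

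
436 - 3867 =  - 3431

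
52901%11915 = 5241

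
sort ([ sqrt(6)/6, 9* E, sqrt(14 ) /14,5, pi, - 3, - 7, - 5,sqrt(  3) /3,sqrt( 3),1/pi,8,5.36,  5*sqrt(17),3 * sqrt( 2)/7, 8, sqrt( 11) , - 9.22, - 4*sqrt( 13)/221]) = [  -  9.22, - 7, - 5, - 3, - 4*  sqrt( 13)/221,sqrt(14) /14,1/pi, sqrt(6) /6,sqrt ( 3 ) /3, 3 * sqrt( 2 ) /7, sqrt(3),pi,sqrt( 11),5,5.36,8,8,5*sqrt( 17 ),  9 * E]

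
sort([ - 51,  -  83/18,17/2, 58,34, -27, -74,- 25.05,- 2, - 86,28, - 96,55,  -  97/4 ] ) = [ - 96 , - 86, - 74,-51, - 27, - 25.05, - 97/4, - 83/18, - 2,17/2,28,34,55, 58]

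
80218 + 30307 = 110525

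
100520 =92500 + 8020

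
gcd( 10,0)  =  10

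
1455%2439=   1455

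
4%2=0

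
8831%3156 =2519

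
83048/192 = 432 + 13/24 = 432.54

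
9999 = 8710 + 1289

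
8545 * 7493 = 64027685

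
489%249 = 240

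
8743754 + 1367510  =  10111264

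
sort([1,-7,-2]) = [  -  7 ,-2,  1] 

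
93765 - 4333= 89432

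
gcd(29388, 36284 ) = 4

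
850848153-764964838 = 85883315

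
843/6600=281/2200=0.13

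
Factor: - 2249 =-13^1*173^1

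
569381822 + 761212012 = 1330593834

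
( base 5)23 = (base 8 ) 15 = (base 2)1101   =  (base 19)D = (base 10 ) 13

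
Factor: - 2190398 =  - 2^1*7^3*31^1*103^1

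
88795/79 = 88795/79= 1123.99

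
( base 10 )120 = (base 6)320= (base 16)78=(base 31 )3R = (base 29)44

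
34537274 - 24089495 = 10447779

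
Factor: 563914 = 2^1*13^1*23^2*41^1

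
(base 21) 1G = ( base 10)37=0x25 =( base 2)100101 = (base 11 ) 34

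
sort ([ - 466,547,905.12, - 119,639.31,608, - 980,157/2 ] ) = [ - 980, - 466, - 119,157/2, 547 , 608,  639.31,905.12 ]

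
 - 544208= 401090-945298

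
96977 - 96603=374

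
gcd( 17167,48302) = 1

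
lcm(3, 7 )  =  21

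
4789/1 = 4789 = 4789.00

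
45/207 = 5/23 = 0.22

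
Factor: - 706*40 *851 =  - 24032240  =  - 2^4*5^1 * 23^1 * 37^1*353^1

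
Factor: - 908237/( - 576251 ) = 11^1  *13^(-1 )*19^( -1 )*2333^(-1 )*82567^1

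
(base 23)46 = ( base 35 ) 2S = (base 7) 200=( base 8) 142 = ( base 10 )98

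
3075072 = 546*5632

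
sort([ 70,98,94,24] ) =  [ 24 , 70,94, 98 ]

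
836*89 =74404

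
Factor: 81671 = 81671^1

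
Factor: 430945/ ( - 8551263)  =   - 3^( - 1)*5^1*7^( - 1)*79^1 * 1091^1* 407203^( - 1)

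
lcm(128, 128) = 128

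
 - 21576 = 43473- 65049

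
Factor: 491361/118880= 2^ ( -5) * 3^1*5^( - 1)*13^1  *  43^1 * 293^1*743^(  -  1)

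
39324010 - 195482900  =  -156158890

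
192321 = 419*459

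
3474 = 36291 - 32817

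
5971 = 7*853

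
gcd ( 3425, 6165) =685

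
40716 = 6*6786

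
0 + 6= 6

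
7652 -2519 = 5133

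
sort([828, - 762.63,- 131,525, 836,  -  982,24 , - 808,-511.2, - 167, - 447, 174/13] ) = [ - 982  ,-808,-762.63, - 511.2, - 447, - 167, - 131,174/13 , 24,  525, 828,836]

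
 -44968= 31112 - 76080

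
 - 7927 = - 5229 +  - 2698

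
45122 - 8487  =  36635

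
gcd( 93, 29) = 1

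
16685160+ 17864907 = 34550067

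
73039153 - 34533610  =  38505543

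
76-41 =35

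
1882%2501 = 1882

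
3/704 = 3/704 = 0.00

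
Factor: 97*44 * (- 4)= - 17072 = - 2^4 * 11^1 * 97^1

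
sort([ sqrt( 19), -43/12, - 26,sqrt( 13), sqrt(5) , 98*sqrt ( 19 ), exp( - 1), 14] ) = [- 26, - 43/12,  exp(-1 ),sqrt (5), sqrt( 13 ), sqrt( 19), 14, 98*sqrt( 19 )] 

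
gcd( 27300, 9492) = 84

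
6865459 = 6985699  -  120240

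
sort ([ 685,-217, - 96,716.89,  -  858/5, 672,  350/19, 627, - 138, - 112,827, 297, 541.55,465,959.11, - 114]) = [-217,-858/5,-138, - 114,-112,-96,350/19,297,465,541.55, 627,672, 685,716.89,827,959.11 ] 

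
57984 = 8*7248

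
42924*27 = 1158948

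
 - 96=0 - 96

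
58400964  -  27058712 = 31342252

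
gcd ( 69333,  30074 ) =11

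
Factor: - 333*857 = -3^2*37^1* 857^1=-285381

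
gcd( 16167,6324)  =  51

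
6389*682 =4357298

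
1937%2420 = 1937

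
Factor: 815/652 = 5/4 = 2^( - 2) * 5^1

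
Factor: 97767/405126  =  2^( - 1)*3^2*17^1*317^( - 1 ) = 153/634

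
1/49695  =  1/49695 = 0.00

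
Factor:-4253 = - 4253^1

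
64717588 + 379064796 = 443782384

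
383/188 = 383/188 = 2.04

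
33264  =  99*336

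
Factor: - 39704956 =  - 2^2*197^1*50387^1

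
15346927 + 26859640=42206567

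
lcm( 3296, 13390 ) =214240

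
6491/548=11 + 463/548 = 11.84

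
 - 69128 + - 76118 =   -  145246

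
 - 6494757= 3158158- 9652915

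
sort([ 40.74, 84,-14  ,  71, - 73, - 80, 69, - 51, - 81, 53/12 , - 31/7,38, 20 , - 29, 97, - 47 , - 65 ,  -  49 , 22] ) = [-81,- 80, - 73, - 65, - 51, - 49, - 47, - 29, - 14, - 31/7,53/12, 20,22, 38,  40.74, 69, 71,84, 97 ] 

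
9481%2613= 1642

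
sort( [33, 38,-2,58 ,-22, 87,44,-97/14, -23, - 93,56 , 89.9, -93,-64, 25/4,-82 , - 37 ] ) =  [ - 93, - 93, - 82, - 64,-37,-23,-22,  -  97/14 , - 2,25/4,33, 38, 44,56, 58,87 , 89.9 ]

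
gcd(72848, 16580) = 4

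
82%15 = 7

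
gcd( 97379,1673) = 1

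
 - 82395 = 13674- 96069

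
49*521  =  25529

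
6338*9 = 57042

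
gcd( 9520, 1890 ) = 70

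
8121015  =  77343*105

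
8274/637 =1182/91 =12.99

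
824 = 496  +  328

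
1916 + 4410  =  6326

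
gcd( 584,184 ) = 8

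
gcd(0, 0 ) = 0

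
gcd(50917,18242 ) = 1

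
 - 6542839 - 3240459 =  - 9783298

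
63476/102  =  622 + 16/51= 622.31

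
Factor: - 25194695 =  - 5^1*5038939^1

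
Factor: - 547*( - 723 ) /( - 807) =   -  241^1*269^( - 1)*547^1 = - 131827/269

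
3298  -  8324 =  - 5026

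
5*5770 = 28850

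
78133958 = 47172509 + 30961449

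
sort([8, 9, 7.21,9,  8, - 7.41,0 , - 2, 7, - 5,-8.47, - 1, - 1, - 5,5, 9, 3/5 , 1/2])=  [-8.47, -7.41,-5,-5,-2, - 1, - 1,0,1/2,  3/5, 5, 7,7.21,8,  8,9 , 9, 9]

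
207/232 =207/232  =  0.89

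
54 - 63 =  - 9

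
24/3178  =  12/1589   =  0.01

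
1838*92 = 169096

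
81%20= 1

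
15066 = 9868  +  5198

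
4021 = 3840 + 181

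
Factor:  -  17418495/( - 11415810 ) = 1161233/761054  =  2^( - 1)*7^( - 1 ) * 54361^( - 1 )*1161233^1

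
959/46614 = 959/46614 =0.02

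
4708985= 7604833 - 2895848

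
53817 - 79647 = - 25830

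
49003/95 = 49003/95 = 515.82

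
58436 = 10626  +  47810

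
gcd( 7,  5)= 1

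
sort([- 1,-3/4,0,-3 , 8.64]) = [ - 3,  -  1 , - 3/4,0,8.64]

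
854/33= 854/33 = 25.88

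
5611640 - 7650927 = - 2039287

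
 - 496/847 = -496/847 = -0.59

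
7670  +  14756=22426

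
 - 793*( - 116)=91988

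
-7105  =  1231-8336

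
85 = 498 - 413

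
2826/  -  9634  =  -1+3404/4817 = - 0.29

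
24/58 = 12/29 = 0.41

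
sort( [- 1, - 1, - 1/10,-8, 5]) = [ - 8, - 1, - 1, - 1/10, 5] 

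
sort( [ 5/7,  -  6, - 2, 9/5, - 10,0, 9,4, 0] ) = [ - 10, - 6,-2, 0,0, 5/7, 9/5, 4, 9 ]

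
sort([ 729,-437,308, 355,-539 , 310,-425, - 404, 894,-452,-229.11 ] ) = [ - 539,-452,-437,-425, - 404,-229.11,308, 310,355, 729, 894]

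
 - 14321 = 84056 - 98377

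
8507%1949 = 711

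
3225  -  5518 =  - 2293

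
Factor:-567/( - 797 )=3^4*7^1*797^( - 1)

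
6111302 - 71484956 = -65373654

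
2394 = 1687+707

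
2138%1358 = 780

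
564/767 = 564/767 = 0.74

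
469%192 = 85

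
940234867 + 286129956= 1226364823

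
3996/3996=1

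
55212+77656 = 132868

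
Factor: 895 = 5^1*179^1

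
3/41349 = 1/13783= 0.00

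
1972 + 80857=82829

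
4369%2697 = 1672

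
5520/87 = 63 + 13/29 = 63.45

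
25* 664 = 16600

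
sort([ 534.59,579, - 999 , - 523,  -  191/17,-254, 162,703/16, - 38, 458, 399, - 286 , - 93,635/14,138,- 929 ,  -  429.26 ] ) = [  -  999, - 929, - 523 , - 429.26  , - 286 , - 254, - 93, - 38, - 191/17, 703/16,635/14,  138,162,399,458,534.59 , 579]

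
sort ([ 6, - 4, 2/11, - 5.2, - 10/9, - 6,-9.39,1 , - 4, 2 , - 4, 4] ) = [ - 9.39, -6,-5.2,-4, - 4, - 4,  -  10/9,2/11, 1, 2, 4,  6]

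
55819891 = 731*76361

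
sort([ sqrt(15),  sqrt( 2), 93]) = [ sqrt( 2 ),sqrt( 15 ),93] 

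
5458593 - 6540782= - 1082189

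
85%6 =1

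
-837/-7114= 837/7114 = 0.12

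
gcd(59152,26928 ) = 16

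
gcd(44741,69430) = 1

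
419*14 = 5866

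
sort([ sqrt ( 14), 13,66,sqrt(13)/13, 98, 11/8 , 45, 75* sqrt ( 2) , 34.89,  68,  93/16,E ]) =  [sqrt( 13)/13,11/8, E,  sqrt(14), 93/16, 13,34.89,45, 66 , 68  ,  98 , 75 * sqrt( 2)]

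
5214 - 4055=1159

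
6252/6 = 1042   =  1042.00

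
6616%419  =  331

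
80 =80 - 0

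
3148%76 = 32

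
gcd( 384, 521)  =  1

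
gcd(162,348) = 6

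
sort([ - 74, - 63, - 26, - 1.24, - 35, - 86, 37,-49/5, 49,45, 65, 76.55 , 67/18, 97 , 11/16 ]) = [ - 86, - 74,  -  63, - 35  , - 26, - 49/5, - 1.24,11/16,67/18,37, 45,49, 65, 76.55,  97]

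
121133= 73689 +47444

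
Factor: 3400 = 2^3*5^2*17^1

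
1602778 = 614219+988559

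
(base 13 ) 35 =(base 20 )24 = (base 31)1d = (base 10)44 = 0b101100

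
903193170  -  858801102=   44392068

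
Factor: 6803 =6803^1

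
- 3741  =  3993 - 7734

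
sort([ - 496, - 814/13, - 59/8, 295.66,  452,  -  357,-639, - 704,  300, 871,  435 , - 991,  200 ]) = [-991 , - 704,  -  639, - 496 ,- 357 , - 814/13, - 59/8,200,295.66, 300,435,452, 871]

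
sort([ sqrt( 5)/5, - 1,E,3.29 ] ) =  [ - 1, sqrt( 5) /5,E,3.29 ] 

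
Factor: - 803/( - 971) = 11^1*73^1*971^( - 1)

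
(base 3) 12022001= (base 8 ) 7426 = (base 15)1227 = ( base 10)3862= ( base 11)29A1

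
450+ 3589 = 4039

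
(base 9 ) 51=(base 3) 1201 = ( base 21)24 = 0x2E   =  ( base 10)46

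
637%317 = 3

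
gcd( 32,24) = 8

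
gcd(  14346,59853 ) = 3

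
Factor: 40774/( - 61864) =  - 29/44= - 2^( - 2)*11^(  -  1)*29^1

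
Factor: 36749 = 36749^1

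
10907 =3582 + 7325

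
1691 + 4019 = 5710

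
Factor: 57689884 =2^2*7^1 * 31^1*66463^1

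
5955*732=4359060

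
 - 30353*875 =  - 26558875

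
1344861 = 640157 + 704704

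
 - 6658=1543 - 8201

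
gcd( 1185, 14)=1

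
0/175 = 0 = 0.00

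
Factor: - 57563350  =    -  2^1 * 5^2  *13^1* 19^1*59^1*79^1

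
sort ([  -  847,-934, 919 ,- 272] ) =[ - 934,-847 , - 272,  919 ] 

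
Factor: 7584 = 2^5*3^1*79^1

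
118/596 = 59/298 = 0.20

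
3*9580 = 28740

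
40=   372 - 332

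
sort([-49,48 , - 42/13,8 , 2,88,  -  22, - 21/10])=[-49, - 22 ,-42/13 , - 21/10, 2,8, 48,88 ]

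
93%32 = 29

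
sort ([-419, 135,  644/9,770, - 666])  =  [- 666, - 419,644/9,135,770]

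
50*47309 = 2365450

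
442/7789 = 442/7789 = 0.06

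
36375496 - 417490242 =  - 381114746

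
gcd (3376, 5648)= 16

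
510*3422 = 1745220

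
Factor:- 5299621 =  - 37^1*43^1 * 3331^1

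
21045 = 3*7015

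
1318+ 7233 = 8551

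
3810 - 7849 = - 4039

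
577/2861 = 577/2861 = 0.20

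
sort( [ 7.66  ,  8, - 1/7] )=[-1/7, 7.66, 8]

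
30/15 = 2 = 2.00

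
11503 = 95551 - 84048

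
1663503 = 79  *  21057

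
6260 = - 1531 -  - 7791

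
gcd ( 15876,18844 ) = 28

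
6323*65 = 410995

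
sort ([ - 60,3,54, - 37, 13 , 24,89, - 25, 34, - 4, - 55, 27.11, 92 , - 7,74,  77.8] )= [ - 60, - 55,  -  37, - 25, - 7, - 4, 3,13,24,27.11,34,54,74, 77.8, 89, 92]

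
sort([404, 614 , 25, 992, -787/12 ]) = [-787/12 , 25,404, 614, 992]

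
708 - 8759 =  - 8051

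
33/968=3/88 = 0.03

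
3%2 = 1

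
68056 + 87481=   155537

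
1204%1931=1204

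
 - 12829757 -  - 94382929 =81553172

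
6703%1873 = 1084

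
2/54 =1/27  =  0.04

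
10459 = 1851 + 8608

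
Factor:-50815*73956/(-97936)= 2^ (-2)*3^1*5^1*6121^ ( - 1)*6163^1*10163^1=939518535/24484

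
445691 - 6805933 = -6360242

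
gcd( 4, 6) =2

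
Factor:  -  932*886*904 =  - 746479808 = - 2^6*113^1  *  233^1*443^1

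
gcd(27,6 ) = 3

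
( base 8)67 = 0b110111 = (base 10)55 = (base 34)1L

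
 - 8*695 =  - 5560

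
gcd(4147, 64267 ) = 1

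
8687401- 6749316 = 1938085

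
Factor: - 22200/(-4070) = 2^2*3^1*5^1*11^(-1) = 60/11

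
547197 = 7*78171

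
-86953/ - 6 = 14492 + 1/6 = 14492.17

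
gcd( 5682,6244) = 2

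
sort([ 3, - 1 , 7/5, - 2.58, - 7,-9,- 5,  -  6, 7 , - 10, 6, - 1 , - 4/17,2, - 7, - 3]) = [ - 10, - 9, - 7, - 7, - 6, - 5, - 3, -2.58,- 1, - 1, - 4/17, 7/5, 2, 3,6, 7 ]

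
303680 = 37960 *8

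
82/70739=82/70739 =0.00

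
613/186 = 613/186 =3.30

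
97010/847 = 114 + 452/847=114.53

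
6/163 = 6/163 = 0.04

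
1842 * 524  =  965208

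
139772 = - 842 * ( - 166) 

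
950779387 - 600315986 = 350463401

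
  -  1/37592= -1+37591/37592 = - 0.00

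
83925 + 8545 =92470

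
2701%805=286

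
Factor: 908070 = 2^1 * 3^1*5^1*30269^1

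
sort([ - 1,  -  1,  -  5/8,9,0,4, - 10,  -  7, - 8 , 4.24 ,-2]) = [ - 10 , - 8,- 7, - 2 , - 1, - 1, -5/8,0, 4, 4.24 , 9 ] 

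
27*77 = 2079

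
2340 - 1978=362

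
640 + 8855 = 9495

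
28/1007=28/1007 =0.03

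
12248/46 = 6124/23 = 266.26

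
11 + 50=61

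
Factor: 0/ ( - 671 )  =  0^1 = 0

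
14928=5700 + 9228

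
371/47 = 7 + 42/47 = 7.89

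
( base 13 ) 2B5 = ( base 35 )DV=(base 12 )346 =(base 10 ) 486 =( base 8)746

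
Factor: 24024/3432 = 7^1 = 7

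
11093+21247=32340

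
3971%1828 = 315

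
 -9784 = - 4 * 2446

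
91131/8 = 91131/8 =11391.38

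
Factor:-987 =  - 3^1* 7^1*47^1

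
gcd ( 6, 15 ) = 3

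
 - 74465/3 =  - 74465/3 = - 24821.67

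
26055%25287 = 768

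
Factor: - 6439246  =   - 2^1*11^1*292693^1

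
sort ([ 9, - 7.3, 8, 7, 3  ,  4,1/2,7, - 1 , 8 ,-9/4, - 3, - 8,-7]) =[ - 8, - 7.3,-7,  -  3, - 9/4,-1,1/2, 3 , 4,7, 7,8, 8, 9 ] 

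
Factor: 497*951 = 472647 = 3^1*7^1*71^1*317^1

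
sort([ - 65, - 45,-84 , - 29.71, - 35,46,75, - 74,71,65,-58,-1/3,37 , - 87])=[ - 87,-84, - 74, - 65, -58, - 45, - 35,  -  29.71,  -  1/3,  37,46,65,71,75]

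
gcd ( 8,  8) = 8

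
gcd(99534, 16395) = 3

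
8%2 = 0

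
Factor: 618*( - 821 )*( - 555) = 281594790= 2^1*3^2 * 5^1*37^1*103^1*821^1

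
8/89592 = 1/11199=0.00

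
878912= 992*886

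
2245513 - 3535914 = -1290401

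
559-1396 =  - 837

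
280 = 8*35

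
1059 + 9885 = 10944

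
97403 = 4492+92911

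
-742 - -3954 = 3212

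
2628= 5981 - 3353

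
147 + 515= 662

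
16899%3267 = 564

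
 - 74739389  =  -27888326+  - 46851063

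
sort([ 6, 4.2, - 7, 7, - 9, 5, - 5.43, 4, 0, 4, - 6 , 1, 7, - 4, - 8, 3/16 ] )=[ -9, - 8, - 7, - 6, - 5.43, - 4, 0,  3/16,1, 4,4 , 4.2, 5, 6, 7,7 ]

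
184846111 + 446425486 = 631271597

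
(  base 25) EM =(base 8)564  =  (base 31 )C0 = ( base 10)372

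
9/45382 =9/45382 = 0.00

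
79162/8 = 9895  +  1/4 = 9895.25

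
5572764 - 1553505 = 4019259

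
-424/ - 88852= 106/22213 = 0.00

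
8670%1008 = 606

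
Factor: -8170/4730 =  - 19/11 = -  11^( - 1) * 19^1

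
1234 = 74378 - 73144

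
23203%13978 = 9225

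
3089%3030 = 59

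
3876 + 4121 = 7997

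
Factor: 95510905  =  5^1*7^1 * 2728883^1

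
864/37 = 23 + 13/37  =  23.35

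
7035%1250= 785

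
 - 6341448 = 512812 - 6854260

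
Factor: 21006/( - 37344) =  - 9/16 = - 2^( - 4 )*3^2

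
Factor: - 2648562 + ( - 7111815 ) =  - 9760377= - 3^1 * 11^1  *  295769^1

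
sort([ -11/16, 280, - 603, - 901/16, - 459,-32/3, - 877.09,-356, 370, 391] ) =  [ - 877.09, - 603,  -  459, - 356 , - 901/16, - 32/3, - 11/16, 280, 370, 391 ]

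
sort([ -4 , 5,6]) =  [ - 4,5 , 6 ] 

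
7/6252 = 7/6252 = 0.00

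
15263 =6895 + 8368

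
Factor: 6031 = 37^1*163^1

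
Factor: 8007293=7^1*53^1*113^1 * 191^1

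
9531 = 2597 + 6934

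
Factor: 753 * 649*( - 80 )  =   - 2^4*3^1*5^1*11^1 * 59^1*251^1 = -39095760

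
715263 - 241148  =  474115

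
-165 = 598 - 763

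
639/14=45 + 9/14= 45.64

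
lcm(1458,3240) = 29160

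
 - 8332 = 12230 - 20562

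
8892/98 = 90 + 36/49 = 90.73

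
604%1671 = 604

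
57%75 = 57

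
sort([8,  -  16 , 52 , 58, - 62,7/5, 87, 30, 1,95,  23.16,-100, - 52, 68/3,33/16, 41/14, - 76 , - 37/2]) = [  -  100, - 76 ,- 62, - 52, - 37/2, - 16 , 1,7/5, 33/16 , 41/14,8 , 68/3, 23.16,30, 52,58,  87,  95 ]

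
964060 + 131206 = 1095266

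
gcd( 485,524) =1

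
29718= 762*39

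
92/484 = 23/121 = 0.19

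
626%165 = 131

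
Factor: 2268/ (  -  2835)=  - 2^2*5^( - 1 )  =  - 4/5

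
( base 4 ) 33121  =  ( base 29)14s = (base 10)985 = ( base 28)175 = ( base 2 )1111011001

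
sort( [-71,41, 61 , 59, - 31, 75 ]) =[ - 71,  -  31,41,59, 61, 75]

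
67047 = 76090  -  9043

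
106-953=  - 847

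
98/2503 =98/2503 = 0.04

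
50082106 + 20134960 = 70217066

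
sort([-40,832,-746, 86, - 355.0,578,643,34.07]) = [ -746, - 355.0, - 40, 34.07, 86, 578,643,  832 ]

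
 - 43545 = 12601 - 56146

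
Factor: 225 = 3^2*5^2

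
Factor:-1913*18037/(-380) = 2^(-2 ) *5^( -1)*17^1*19^( - 1)*1061^1*1913^1 = 34504781/380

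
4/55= 4/55 = 0.07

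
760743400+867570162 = 1628313562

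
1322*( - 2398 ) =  - 3170156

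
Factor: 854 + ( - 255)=599^1 = 599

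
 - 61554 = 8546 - 70100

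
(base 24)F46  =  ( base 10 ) 8742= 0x2226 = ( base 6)104250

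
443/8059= 443/8059=0.05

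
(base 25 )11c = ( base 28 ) ni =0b1010010110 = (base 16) 296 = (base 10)662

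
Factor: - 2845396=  - 2^2*43^1*71^1 * 233^1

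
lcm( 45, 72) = 360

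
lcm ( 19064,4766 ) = 19064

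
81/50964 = 27/16988 = 0.00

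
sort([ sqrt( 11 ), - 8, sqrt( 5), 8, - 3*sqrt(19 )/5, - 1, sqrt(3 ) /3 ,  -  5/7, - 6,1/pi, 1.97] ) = [ - 8, - 6,  -  3*sqrt( 19)/5, - 1, - 5/7, 1/pi, sqrt ( 3) /3,1.97,sqrt( 5), sqrt (11 ), 8] 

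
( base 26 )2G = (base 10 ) 68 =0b1000100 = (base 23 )2m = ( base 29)2A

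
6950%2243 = 221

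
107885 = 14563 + 93322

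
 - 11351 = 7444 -18795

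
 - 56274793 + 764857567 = 708582774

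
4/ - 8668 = -1+2166/2167= - 0.00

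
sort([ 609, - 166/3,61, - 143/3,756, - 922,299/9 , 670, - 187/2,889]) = [ - 922,- 187/2, - 166/3, - 143/3,299/9, 61 , 609,670,756,889]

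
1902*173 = 329046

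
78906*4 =315624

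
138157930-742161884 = -604003954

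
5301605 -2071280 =3230325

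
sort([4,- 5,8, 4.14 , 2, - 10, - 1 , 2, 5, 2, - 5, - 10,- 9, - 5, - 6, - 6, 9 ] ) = [ - 10, - 10, - 9, - 6,-6, - 5, - 5,-5, - 1,2, 2,2, 4, 4.14, 5,8, 9 ]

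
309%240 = 69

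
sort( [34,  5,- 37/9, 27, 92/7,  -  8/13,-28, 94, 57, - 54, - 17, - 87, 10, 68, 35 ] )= [ - 87,  -  54, - 28 ,- 17,  -  37/9, - 8/13, 5, 10, 92/7 , 27, 34, 35, 57,68, 94] 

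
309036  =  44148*7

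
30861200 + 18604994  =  49466194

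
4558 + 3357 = 7915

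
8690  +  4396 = 13086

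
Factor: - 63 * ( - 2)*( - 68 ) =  - 2^3*3^2 *7^1 *17^1 = - 8568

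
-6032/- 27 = 6032/27 = 223.41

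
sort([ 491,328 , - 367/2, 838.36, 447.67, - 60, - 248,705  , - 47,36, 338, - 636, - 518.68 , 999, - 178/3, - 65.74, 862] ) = [ - 636, - 518.68, - 248,  -  367/2, - 65.74, - 60, - 178/3, - 47,36,  328, 338,447.67, 491, 705 , 838.36, 862, 999]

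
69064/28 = 17266/7 = 2466.57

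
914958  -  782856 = 132102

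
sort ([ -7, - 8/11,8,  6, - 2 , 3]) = [ - 7,  -  2,- 8/11,3,6,8]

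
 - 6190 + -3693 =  - 9883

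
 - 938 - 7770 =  - 8708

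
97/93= 1 +4/93= 1.04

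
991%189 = 46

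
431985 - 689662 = -257677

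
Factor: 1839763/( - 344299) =-19^( - 1 )*18121^( - 1 )*1839763^1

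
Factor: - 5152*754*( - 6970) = 2^7*5^1 * 7^1* 13^1*17^1*23^1*29^1*41^1= 27075717760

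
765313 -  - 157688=923001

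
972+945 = 1917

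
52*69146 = 3595592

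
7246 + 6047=13293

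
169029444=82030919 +86998525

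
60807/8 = 60807/8= 7600.88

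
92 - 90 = 2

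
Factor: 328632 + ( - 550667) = - 222035=-5^1*11^2*367^1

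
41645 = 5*8329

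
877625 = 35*25075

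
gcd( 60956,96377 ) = 1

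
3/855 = 1/285=0.00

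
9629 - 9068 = 561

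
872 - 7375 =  -6503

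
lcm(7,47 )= 329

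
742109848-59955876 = 682153972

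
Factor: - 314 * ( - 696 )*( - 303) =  - 66218832   =  - 2^4* 3^2 * 29^1*101^1*157^1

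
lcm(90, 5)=90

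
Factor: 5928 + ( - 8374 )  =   - 2446 = - 2^1 * 1223^1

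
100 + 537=637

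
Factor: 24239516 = 2^2 *7^2*19^1*23^1*283^1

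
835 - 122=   713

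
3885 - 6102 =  - 2217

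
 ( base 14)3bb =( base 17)2A5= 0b1011110001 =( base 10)753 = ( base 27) 10O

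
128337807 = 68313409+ 60024398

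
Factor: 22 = 2^1*11^1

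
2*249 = 498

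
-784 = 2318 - 3102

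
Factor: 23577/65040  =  29/80 =2^( - 4)* 5^(- 1)*29^1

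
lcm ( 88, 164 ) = 3608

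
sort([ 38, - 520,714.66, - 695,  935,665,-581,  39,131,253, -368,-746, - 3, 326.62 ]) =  [ - 746, -695 ,-581,-520,-368, - 3,38, 39,131, 253,326.62,665,714.66,  935]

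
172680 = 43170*4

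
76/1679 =76/1679=0.05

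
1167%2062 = 1167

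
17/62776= 17/62776= 0.00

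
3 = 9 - 6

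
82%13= 4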